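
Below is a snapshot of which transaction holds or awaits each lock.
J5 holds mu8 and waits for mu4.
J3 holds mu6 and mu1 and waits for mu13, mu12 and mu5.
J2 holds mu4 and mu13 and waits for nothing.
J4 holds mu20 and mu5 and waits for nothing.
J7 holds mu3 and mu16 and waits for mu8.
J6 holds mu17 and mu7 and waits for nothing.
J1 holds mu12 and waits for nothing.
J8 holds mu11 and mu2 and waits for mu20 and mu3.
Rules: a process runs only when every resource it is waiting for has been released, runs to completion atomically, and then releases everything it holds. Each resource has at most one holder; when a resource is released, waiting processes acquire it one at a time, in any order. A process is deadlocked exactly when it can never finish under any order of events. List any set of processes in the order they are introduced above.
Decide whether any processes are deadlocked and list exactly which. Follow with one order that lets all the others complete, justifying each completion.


The deadlocked set is empty.
Key observation: no waiting chain loops back on itself — every chain ends at a process that waits on nothing, so everyone eventually runs.
One completion order for the rest: J2, J1, J5, J6, J4, J7, J3, J8.
Step-by-step check:
  run J2 (it waits on nothing); releases mu4 and mu13
  run J1 (it waits on nothing); releases mu12
  J5: everything it awaited (mu4) is free; runs, freeing mu8
  run J6 (it waits on nothing); releases mu17 and mu7
  run J4 (it waits on nothing); releases mu20 and mu5
  J7: everything it awaited (mu8) is free; runs, freeing mu3 and mu16
  J3: everything it awaited (mu13, mu12 and mu5) is free; runs, freeing mu6 and mu1
  J8: everything it awaited (mu20 and mu3) is free; runs, freeing mu11 and mu2


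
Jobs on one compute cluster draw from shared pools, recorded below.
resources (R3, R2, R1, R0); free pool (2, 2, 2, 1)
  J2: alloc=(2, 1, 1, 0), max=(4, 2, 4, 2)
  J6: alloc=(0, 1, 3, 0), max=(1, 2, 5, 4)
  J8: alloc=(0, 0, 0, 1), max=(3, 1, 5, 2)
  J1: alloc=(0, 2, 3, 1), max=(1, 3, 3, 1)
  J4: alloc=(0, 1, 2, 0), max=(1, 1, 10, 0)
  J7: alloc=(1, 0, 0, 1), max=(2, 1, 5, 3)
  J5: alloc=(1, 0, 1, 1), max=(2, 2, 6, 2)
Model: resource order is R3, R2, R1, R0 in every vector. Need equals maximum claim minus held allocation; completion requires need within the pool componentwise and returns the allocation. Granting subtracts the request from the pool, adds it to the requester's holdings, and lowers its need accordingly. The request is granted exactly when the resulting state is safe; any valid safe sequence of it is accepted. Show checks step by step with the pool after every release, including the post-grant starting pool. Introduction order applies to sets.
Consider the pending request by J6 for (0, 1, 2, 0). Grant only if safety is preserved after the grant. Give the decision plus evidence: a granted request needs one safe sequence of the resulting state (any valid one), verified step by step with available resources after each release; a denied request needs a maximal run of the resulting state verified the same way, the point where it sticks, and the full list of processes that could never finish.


DENY — the pretend-granted state is unsafe.
Key observation: after J1, J2 the pool peaks at (4, 4, 4, 2), and each blocked process is short somewhere: J6 on R0; J8 on R1; J4 on R1; J7 on R1; J5 on R1.
After a pretend grant, a maximal execution: J1, J2 — then nothing else fits. Walking it through:
  pool = (2, 1, 0, 1)
  run J1 (needs (1, 1, 0, 0), free (2, 1, 0, 1)); after release of (0, 2, 3, 1) the pool is (2, 3, 3, 2)
  run J2 (needs (2, 1, 3, 2), free (2, 3, 3, 2)); after release of (2, 1, 1, 0) the pool is (4, 4, 4, 2)
  J6 cannot run: need (1, 0, 0, 4) vs free (4, 4, 4, 2) (insufficient R0)
  J8 cannot run: need (3, 1, 5, 1) vs free (4, 4, 4, 2) (insufficient R1)
  J4 cannot run: need (1, 0, 8, 0) vs free (4, 4, 4, 2) (insufficient R1)
  J7 cannot run: need (1, 1, 5, 2) vs free (4, 4, 4, 2) (insufficient R1)
  J5 cannot run: need (1, 2, 5, 1) vs free (4, 4, 4, 2) (insufficient R1)
Processes that could never finish after the grant: J6, J8, J4, J7 and J5.


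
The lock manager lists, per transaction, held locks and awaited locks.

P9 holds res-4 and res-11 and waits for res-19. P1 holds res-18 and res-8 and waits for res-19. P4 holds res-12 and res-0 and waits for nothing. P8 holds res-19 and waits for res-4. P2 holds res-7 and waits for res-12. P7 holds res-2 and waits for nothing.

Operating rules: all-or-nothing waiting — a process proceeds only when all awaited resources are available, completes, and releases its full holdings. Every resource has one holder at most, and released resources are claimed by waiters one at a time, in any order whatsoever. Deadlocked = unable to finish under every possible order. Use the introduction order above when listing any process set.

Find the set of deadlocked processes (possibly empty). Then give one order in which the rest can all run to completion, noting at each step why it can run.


The deadlocked set is P9, P1 and P8.
Key observation: the loop P9 -> P8 -> P9 blocks itself forever; P1 waits into the deadlock from upstream.
A valid finishing order for the others: P4, P2, P7.
Check, step by step:
  run P4 (it waits on nothing); releases res-12 and res-0
  run P2 (all its waits — res-12 — are resolved); releases res-7
  run P7 (it waits on nothing); releases res-2


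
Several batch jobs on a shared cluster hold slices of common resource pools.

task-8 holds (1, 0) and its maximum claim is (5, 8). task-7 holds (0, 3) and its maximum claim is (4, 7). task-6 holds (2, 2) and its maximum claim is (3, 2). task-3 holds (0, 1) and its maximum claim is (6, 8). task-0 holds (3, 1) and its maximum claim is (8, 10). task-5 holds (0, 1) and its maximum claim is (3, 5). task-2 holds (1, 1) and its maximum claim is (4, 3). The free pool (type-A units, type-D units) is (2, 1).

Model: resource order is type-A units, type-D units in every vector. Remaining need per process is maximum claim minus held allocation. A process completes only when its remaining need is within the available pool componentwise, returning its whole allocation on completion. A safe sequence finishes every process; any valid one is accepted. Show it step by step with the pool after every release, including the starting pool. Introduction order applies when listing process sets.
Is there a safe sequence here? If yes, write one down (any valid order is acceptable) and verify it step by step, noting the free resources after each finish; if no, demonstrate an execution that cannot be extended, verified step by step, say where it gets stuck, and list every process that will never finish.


SAFE — a valid safe sequence is task-6, task-2, task-7, task-5, task-8, task-3, task-0.
Key observation: task-7 is the earliest step where a requested resource binds exactly: need (4, 4), pool (5, 4) at its turn.
Verifying each step:
  pool = (2, 1)
  task-6: need (1, 0) fits (2, 1); releases (2, 2), pool now (4, 3)
  task-2: need (3, 2) fits (4, 3); releases (1, 1), pool now (5, 4)
  task-7: need (4, 4) fits (5, 4); releases (0, 3), pool now (5, 7)
  task-5: need (3, 4) fits (5, 7); releases (0, 1), pool now (5, 8)
  task-8: need (4, 8) fits (5, 8); releases (1, 0), pool now (6, 8)
  task-3: need (6, 7) fits (6, 8); releases (0, 1), pool now (6, 9)
  task-0: need (5, 9) fits (6, 9); releases (3, 1), pool now (9, 10)


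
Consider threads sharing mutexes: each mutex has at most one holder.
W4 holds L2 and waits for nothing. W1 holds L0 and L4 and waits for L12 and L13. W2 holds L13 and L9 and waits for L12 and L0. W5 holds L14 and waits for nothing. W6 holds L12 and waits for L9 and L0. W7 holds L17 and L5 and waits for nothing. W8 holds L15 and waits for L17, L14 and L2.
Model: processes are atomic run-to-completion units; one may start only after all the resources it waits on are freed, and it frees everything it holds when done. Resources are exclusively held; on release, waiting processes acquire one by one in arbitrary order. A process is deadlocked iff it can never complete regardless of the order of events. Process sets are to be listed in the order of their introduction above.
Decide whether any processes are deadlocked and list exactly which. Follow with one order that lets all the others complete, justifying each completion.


Deadlocked: W1, W2 and W6.
Key observation: along W1 -> W2 -> W1, each member waits on what the next one holds — a deadlock; W6 is caught in further circular waits.
One completion order for the rest: W5, W7, W4, W8.
Check, step by step:
  W5 waits on nothing -> runs at once and releases L14
  W7 waits on nothing -> runs at once and releases L17 and L5
  W4 waits on nothing -> runs at once and releases L2
  W8 waits on L17, L14 and L2 — all released -> runs and releases L15


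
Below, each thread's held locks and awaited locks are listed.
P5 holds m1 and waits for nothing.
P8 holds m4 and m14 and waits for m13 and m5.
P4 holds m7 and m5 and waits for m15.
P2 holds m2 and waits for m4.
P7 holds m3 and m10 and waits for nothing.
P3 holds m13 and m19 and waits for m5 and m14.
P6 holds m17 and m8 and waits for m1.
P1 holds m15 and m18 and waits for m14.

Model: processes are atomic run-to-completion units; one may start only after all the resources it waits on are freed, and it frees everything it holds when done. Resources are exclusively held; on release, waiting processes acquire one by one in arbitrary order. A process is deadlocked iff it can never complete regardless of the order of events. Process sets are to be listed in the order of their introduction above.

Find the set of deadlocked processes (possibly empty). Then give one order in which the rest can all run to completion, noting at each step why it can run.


The deadlocked set is P8, P4, P2, P3 and P1.
Key observation: the knot is the closed ring of waits P8 -> P4 -> P1 -> P8; P3 is caught in further circular waits and P2 waits into the deadlock from upstream.
A valid finishing order for the others: P5, P7, P6.
Step-by-step check:
  P5 waits on nothing -> runs at once and releases m1
  P7 waits on nothing -> runs at once and releases m3 and m10
  run P6 (all its waits — m1 — are resolved); releases m17 and m8


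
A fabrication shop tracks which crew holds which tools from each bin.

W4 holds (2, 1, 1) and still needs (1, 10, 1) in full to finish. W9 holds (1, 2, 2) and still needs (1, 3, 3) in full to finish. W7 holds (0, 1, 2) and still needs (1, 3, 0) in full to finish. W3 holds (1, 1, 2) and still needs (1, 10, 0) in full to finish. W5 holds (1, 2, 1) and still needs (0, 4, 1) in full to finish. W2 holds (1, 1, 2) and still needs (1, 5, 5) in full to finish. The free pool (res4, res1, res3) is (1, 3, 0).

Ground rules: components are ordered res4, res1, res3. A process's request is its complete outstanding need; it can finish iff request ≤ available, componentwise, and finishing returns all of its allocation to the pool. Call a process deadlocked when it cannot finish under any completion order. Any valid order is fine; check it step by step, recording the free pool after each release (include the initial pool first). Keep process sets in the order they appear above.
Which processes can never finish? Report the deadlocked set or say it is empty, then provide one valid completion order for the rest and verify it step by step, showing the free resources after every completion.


Deadlocked: W4 and W3.
Key observation: W7, W5, W9, W2 can finish, but then (4, 9, 7) is all there is, and the blocked group's res1 demands exceed it.
One completion order for the rest: W7, W5, W9, W2. Step-by-step check:
  pool = (1, 3, 0)
  W7 needs (1, 3, 0) <= (1, 3, 0) -> finishes; pool += (0, 1, 2) = (1, 4, 2)
  W5 needs (0, 4, 1) <= (1, 4, 2) -> finishes; pool += (1, 2, 1) = (2, 6, 3)
  W9 needs (1, 3, 3) <= (2, 6, 3) -> finishes; pool += (1, 2, 2) = (3, 8, 5)
  W2 needs (1, 5, 5) <= (3, 8, 5) -> finishes; pool += (1, 1, 2) = (4, 9, 7)
The stuck group stays short no matter what:
  W4 still needs (1, 10, 1) but only (4, 9, 7) is free — short on res1
  W3 still needs (1, 10, 0) but only (4, 9, 7) is free — short on res1


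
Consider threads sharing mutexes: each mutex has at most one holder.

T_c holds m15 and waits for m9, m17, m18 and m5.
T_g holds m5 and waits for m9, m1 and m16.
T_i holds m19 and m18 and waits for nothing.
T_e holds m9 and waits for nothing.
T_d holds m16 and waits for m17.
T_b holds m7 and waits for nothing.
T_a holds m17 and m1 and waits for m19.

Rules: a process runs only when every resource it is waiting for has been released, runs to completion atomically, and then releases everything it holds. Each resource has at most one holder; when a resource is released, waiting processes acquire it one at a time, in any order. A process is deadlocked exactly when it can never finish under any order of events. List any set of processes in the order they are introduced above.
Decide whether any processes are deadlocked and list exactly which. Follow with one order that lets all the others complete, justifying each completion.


No process is deadlocked.
Key observation: every chain of waits terminates; starting from the processes that wait on nothing, all the rest unlock in turn.
The rest can finish in the order T_i, T_a, T_e, T_d, T_b, T_g, T_c.
Verifying each step:
  T_i: no waits; runs immediately, freeing m19 and m18
  T_a waits on m19 — all released -> runs and releases m17 and m1
  T_e: no waits; runs immediately, freeing m9
  T_d waits on m17 — all released -> runs and releases m16
  T_b: no waits; runs immediately, freeing m7
  T_g waits on m9, m1 and m16 — all released -> runs and releases m5
  T_c waits on m9, m17, m18 and m5 — all released -> runs and releases m15


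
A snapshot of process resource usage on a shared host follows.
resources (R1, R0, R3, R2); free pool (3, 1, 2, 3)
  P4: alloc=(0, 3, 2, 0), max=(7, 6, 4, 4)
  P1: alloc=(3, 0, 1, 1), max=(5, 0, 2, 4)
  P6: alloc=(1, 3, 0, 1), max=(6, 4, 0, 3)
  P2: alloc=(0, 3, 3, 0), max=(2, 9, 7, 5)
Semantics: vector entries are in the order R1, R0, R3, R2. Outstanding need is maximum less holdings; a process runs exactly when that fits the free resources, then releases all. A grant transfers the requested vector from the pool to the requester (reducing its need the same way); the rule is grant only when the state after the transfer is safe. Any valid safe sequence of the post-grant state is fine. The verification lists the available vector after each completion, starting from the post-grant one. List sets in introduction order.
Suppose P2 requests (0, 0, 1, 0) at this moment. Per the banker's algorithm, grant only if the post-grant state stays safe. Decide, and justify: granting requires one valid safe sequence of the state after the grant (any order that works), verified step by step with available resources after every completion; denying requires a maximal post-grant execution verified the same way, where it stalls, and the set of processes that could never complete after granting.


GRANT. The post-grant state is safe; one safe sequence: P1, P6, P4, P2.
Key observation: (3, 1, 1, 3) free after granting still covers P1 first, and each release covers the next.
Step-by-step check of the post-grant state:
  pool = (3, 1, 1, 3)
  P1: need (2, 0, 1, 3) fits (3, 1, 1, 3); releases (3, 0, 1, 1), pool now (6, 1, 2, 4)
  P6: need (5, 1, 0, 2) fits (6, 1, 2, 4); releases (1, 3, 0, 1), pool now (7, 4, 2, 5)
  P4: need (7, 3, 2, 4) fits (7, 4, 2, 5); releases (0, 3, 2, 0), pool now (7, 7, 4, 5)
  P2: need (2, 6, 3, 5) fits (7, 7, 4, 5); releases (0, 3, 4, 0), pool now (7, 10, 8, 5)


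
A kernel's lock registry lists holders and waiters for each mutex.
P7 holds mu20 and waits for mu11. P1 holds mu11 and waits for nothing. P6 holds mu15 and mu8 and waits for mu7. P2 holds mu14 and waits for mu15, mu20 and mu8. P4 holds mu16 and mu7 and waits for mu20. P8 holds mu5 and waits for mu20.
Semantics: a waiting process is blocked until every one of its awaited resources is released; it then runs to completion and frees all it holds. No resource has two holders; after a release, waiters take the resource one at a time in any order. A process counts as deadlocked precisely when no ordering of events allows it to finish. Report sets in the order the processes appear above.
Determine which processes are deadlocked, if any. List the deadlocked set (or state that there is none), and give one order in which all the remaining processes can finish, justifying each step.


Nothing here is deadlocked.
Key observation: no waiting chain loops back on itself — every chain ends at a process that waits on nothing, so everyone eventually runs.
A valid finishing order for the others: P1, P7, P4, P6, P8, P2.
Step-by-step check:
  run P1 (it waits on nothing); releases mu11
  run P7 (all its waits — mu11 — are resolved); releases mu20
  run P4 (all its waits — mu20 — are resolved); releases mu16 and mu7
  run P6 (all its waits — mu7 — are resolved); releases mu15 and mu8
  run P8 (all its waits — mu20 — are resolved); releases mu5
  run P2 (all its waits — mu15, mu20 and mu8 — are resolved); releases mu14


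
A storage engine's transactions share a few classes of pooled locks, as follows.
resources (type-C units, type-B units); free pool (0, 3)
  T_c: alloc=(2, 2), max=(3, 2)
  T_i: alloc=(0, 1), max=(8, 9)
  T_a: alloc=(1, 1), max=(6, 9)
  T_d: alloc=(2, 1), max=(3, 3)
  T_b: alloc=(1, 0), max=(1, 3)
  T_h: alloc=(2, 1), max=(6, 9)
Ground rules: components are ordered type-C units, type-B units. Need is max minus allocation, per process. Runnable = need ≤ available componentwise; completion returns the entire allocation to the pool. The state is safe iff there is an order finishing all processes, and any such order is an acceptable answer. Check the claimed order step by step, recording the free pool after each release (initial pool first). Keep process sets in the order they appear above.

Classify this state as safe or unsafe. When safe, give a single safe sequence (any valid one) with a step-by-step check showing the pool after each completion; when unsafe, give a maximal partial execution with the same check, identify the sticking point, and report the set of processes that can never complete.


The state is UNSAFE.
Key observation: the wall is type-B units: completing T_b, T_d, T_c brings the pool only to (5, 6), and all the rest need more.
A maximal execution: T_b, T_d, T_c — then nothing else fits. Verifying each step:
  pool = (0, 3)
  T_b needs (0, 3) <= (0, 3) -> finishes; pool += (1, 0) = (1, 3)
  T_d needs (1, 2) <= (1, 3) -> finishes; pool += (2, 1) = (3, 4)
  T_c needs (1, 0) <= (3, 4) -> finishes; pool += (2, 2) = (5, 6)
  T_i still needs (8, 8) but only (5, 6) is free — short on type-C units and type-B units
  T_a still needs (5, 8) but only (5, 6) is free — short on type-B units
  T_h still needs (4, 8) but only (5, 6) is free — short on type-B units
Never able to finish: T_i, T_a and T_h.


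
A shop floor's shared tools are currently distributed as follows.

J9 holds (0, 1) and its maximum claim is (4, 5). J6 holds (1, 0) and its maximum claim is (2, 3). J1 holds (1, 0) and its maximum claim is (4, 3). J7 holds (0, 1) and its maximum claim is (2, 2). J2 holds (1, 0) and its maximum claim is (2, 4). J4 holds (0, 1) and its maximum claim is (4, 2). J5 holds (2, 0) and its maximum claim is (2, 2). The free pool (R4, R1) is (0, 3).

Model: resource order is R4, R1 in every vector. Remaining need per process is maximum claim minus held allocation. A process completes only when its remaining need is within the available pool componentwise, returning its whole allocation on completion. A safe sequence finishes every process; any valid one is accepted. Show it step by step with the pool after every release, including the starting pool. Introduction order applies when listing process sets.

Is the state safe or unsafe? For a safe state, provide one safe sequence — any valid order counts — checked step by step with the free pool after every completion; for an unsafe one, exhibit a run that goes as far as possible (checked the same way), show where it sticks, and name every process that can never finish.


The state is SAFE; one workable sequence: J5, J6, J7, J1, J4, J9, J2.
Key observation: J6 is the earliest step where a requested resource binds exactly: need (1, 3), pool (2, 3) at its turn.
Check, step by step:
  pool = (0, 3)
  J5: need (0, 2) fits (0, 3); releases (2, 0), pool now (2, 3)
  J6: need (1, 3) fits (2, 3); releases (1, 0), pool now (3, 3)
  J7: need (2, 1) fits (3, 3); releases (0, 1), pool now (3, 4)
  J1: need (3, 3) fits (3, 4); releases (1, 0), pool now (4, 4)
  J4: need (4, 1) fits (4, 4); releases (0, 1), pool now (4, 5)
  J9: need (4, 4) fits (4, 5); releases (0, 1), pool now (4, 6)
  J2: need (1, 4) fits (4, 6); releases (1, 0), pool now (5, 6)


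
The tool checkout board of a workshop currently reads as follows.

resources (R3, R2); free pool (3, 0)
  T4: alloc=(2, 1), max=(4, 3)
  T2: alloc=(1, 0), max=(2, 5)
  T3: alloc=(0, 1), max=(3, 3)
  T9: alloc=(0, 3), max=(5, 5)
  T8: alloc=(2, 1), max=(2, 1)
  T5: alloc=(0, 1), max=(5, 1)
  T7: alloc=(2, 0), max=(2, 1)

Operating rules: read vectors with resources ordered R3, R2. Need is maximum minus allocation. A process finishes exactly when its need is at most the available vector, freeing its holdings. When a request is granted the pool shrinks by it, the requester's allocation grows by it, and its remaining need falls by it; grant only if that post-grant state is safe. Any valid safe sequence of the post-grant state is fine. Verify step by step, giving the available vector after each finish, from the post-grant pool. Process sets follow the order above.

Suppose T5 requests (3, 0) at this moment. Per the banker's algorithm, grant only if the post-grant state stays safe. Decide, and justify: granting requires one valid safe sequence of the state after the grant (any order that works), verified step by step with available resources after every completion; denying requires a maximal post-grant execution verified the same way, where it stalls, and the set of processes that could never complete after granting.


GRANT — the state after the grant stays safe, e.g. via T8, T5, T9, T4, T7, T3, T2.
Key observation: (0, 0) free after granting still covers T8 first, and each release covers the next.
Check on the post-grant state, step by step:
  pool = (0, 0)
  T8 needs (0, 0) <= (0, 0) -> finishes; pool += (2, 1) = (2, 1)
  T5 needs (2, 0) <= (2, 1) -> finishes; pool += (3, 1) = (5, 2)
  T9 needs (5, 2) <= (5, 2) -> finishes; pool += (0, 3) = (5, 5)
  T4 needs (2, 2) <= (5, 5) -> finishes; pool += (2, 1) = (7, 6)
  T7 needs (0, 1) <= (7, 6) -> finishes; pool += (2, 0) = (9, 6)
  T3 needs (3, 2) <= (9, 6) -> finishes; pool += (0, 1) = (9, 7)
  T2 needs (1, 5) <= (9, 7) -> finishes; pool += (1, 0) = (10, 7)


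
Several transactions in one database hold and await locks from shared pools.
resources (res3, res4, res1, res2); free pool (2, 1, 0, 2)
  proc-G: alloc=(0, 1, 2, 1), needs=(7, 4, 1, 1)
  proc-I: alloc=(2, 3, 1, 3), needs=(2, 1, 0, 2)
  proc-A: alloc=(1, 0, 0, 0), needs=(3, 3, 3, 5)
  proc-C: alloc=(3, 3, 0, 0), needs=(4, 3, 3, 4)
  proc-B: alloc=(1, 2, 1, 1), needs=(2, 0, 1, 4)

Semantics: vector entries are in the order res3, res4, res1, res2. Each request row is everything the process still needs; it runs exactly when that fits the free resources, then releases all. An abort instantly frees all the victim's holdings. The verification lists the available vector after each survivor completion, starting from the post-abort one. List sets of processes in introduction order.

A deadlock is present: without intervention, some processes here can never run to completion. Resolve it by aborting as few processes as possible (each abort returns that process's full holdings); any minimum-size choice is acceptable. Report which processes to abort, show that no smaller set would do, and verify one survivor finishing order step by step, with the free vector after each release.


Abort proc-C.
Key observation: the returned (3, 3, 0, 0) from proc-C is what brings proc-G — unrunnable before, under any order — into play at step 2.
Why nothing smaller works: aborting no one leaves the state deadlocked as given.
One survivor order: proc-I, proc-G, proc-A, proc-B. Walking it through (post-abort pool first):
  pool = (5, 4, 0, 2)
  proc-I needs (2, 1, 0, 2) <= (5, 4, 0, 2) -> finishes; pool += (2, 3, 1, 3) = (7, 7, 1, 5)
  proc-G needs (7, 4, 1, 1) <= (7, 7, 1, 5) -> finishes; pool += (0, 1, 2, 1) = (7, 8, 3, 6)
  proc-A needs (3, 3, 3, 5) <= (7, 8, 3, 6) -> finishes; pool += (1, 0, 0, 0) = (8, 8, 3, 6)
  proc-B needs (2, 0, 1, 4) <= (8, 8, 3, 6) -> finishes; pool += (1, 2, 1, 1) = (9, 10, 4, 7)


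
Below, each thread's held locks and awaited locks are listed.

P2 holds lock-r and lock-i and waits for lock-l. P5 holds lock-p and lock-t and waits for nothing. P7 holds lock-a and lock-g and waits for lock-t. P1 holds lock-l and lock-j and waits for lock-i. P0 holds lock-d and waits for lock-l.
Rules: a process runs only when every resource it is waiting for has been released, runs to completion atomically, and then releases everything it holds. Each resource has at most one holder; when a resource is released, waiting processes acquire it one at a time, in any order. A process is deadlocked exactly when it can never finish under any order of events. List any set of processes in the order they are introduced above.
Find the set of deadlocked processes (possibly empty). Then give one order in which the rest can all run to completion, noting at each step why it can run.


Deadlocked set: P2, P1 and P0.
Key observation: the waits loop around P2 -> P1 -> P2 with no way out; P0 waits into the deadlock from upstream.
The rest can finish in the order P5, P7.
Walking it through:
  run P5 (it waits on nothing); releases lock-p and lock-t
  P7: everything it awaited (lock-t) is free; runs, freeing lock-a and lock-g


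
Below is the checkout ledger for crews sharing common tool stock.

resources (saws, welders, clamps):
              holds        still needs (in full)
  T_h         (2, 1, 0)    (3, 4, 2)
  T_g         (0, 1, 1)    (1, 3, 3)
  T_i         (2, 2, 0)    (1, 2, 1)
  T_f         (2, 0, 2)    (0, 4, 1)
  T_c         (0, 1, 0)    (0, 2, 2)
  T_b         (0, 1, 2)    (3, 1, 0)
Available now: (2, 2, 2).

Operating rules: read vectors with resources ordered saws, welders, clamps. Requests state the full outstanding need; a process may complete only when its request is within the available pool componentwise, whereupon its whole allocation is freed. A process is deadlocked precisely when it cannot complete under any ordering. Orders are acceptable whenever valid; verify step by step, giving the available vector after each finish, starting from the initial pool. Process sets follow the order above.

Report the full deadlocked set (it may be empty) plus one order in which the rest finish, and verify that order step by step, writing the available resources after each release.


The deadlocked set is empty.
Key observation: no deadlock: T_i fits now, and the freed resources carry the rest through.
The rest can finish in the order T_i, T_b, T_g, T_c, T_f, T_h. Verifying each step:
  pool = (2, 2, 2)
  run T_i (needs (1, 2, 1), free (2, 2, 2)); after release of (2, 2, 0) the pool is (4, 4, 2)
  run T_b (needs (3, 1, 0), free (4, 4, 2)); after release of (0, 1, 2) the pool is (4, 5, 4)
  run T_g (needs (1, 3, 3), free (4, 5, 4)); after release of (0, 1, 1) the pool is (4, 6, 5)
  run T_c (needs (0, 2, 2), free (4, 6, 5)); after release of (0, 1, 0) the pool is (4, 7, 5)
  run T_f (needs (0, 4, 1), free (4, 7, 5)); after release of (2, 0, 2) the pool is (6, 7, 7)
  run T_h (needs (3, 4, 2), free (6, 7, 7)); after release of (2, 1, 0) the pool is (8, 8, 7)


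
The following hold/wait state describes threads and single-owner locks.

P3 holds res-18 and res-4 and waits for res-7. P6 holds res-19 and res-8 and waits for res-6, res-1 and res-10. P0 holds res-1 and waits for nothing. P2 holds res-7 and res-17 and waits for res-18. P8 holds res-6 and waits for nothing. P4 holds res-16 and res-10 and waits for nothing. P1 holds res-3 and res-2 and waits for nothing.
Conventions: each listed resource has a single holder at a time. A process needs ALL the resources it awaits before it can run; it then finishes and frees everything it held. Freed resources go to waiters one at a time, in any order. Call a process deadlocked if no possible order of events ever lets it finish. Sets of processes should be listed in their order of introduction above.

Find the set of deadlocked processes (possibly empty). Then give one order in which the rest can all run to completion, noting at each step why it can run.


Deadlocked set: P3 and P2.
Key observation: the loop P3 -> P2 -> P3 blocks itself forever; no other process is dragged down with it.
A valid finishing order for the others: P0, P8, P1, P4, P6.
Verifying each step:
  run P0 (it waits on nothing); releases res-1
  run P8 (it waits on nothing); releases res-6
  run P1 (it waits on nothing); releases res-3 and res-2
  run P4 (it waits on nothing); releases res-16 and res-10
  P6: everything it awaited (res-6, res-1 and res-10) is free; runs, freeing res-19 and res-8


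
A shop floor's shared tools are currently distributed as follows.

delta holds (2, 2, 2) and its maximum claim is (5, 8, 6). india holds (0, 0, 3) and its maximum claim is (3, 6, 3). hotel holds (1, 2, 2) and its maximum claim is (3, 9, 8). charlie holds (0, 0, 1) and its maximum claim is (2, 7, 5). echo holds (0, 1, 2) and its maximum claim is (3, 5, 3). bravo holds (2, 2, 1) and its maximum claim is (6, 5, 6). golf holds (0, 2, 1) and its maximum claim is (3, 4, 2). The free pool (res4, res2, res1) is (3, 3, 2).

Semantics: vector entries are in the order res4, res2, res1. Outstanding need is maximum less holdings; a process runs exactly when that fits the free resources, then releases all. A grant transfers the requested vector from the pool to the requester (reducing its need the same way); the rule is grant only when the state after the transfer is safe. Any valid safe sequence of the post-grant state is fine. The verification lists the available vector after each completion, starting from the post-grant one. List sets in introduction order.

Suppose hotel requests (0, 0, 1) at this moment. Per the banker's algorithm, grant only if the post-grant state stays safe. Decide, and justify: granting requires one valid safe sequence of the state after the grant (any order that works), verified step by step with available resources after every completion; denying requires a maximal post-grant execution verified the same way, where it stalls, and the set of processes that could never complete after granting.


GRANT: granting preserves safety; a valid post-grant sequence is golf, echo, india, delta, hotel, bravo, charlie.
Key observation: even at the reduced pool (3, 3, 1), golf fits immediately, so safety survives the grant.
Verifying the post-grant state step by step:
  pool = (3, 3, 1)
  golf: need (3, 2, 1) fits (3, 3, 1); releases (0, 2, 1), pool now (3, 5, 2)
  echo: need (3, 4, 1) fits (3, 5, 2); releases (0, 1, 2), pool now (3, 6, 4)
  india: need (3, 6, 0) fits (3, 6, 4); releases (0, 0, 3), pool now (3, 6, 7)
  delta: need (3, 6, 4) fits (3, 6, 7); releases (2, 2, 2), pool now (5, 8, 9)
  hotel: need (2, 7, 5) fits (5, 8, 9); releases (1, 2, 3), pool now (6, 10, 12)
  bravo: need (4, 3, 5) fits (6, 10, 12); releases (2, 2, 1), pool now (8, 12, 13)
  charlie: need (2, 7, 4) fits (8, 12, 13); releases (0, 0, 1), pool now (8, 12, 14)


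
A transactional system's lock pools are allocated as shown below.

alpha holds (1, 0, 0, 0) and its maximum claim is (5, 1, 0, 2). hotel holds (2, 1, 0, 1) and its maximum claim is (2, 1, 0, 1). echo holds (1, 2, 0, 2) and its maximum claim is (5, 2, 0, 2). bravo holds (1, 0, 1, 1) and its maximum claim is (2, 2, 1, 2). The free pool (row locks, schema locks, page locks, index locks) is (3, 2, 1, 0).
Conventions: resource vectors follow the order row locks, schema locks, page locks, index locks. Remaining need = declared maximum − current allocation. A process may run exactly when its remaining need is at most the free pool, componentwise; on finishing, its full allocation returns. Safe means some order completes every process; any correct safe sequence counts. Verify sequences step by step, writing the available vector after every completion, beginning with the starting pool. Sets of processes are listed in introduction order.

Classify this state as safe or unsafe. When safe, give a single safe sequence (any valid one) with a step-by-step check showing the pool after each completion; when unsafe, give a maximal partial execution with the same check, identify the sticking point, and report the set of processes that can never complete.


SAFE, for example via the order hotel, bravo, alpha, echo.
Key observation: the first exact fit in this order is bravo — it needs (1, 2, 0, 1) with (5, 3, 1, 1) free, meeting a requested resource to the last unit.
Step-by-step check:
  pool = (3, 2, 1, 0)
  run hotel (needs (0, 0, 0, 0), free (3, 2, 1, 0)); after release of (2, 1, 0, 1) the pool is (5, 3, 1, 1)
  run bravo (needs (1, 2, 0, 1), free (5, 3, 1, 1)); after release of (1, 0, 1, 1) the pool is (6, 3, 2, 2)
  run alpha (needs (4, 1, 0, 2), free (6, 3, 2, 2)); after release of (1, 0, 0, 0) the pool is (7, 3, 2, 2)
  run echo (needs (4, 0, 0, 0), free (7, 3, 2, 2)); after release of (1, 2, 0, 2) the pool is (8, 5, 2, 4)


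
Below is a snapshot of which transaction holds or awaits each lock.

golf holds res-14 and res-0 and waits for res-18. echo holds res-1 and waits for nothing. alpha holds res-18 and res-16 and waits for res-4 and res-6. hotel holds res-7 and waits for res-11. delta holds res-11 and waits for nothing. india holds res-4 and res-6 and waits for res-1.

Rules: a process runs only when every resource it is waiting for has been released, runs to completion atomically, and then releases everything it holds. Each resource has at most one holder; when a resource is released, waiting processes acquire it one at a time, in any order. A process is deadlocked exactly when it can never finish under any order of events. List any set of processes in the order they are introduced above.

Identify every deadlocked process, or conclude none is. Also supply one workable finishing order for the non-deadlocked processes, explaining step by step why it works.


No process is deadlocked.
Key observation: there is no circular wait here — follow any chain and it reaches a process that is free to run now.
The rest can finish in the order echo, india, delta, hotel, alpha, golf.
Walking it through:
  echo: no waits; runs immediately, freeing res-1
  run india (all its waits — res-1 — are resolved); releases res-4 and res-6
  delta: no waits; runs immediately, freeing res-11
  run hotel (all its waits — res-11 — are resolved); releases res-7
  run alpha (all its waits — res-4 and res-6 — are resolved); releases res-18 and res-16
  run golf (all its waits — res-18 — are resolved); releases res-14 and res-0


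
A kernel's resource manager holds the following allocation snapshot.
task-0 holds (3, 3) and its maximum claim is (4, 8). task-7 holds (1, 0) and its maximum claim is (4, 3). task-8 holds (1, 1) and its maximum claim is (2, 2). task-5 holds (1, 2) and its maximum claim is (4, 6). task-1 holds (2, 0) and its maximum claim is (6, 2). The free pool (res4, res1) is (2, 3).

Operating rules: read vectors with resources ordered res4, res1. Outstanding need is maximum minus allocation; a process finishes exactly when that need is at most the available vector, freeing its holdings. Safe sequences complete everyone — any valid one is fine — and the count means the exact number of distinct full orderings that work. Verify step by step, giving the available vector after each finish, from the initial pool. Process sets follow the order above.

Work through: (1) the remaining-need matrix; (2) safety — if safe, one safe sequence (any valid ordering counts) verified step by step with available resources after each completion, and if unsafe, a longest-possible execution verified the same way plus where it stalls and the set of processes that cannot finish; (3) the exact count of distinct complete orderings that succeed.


(1) Outstanding need per process (order res4, res1):
  task-0: (1, 5)
  task-7: (3, 3)
  task-8: (1, 1)
  task-5: (3, 4)
  task-1: (4, 2)
(2) SAFE. One safe sequence: task-8, task-5, task-7, task-0, task-1.
Key observation: the first exact fit in this order is task-5 — it needs (3, 4) with (3, 4) free, meeting a requested resource to the last unit.
Check, step by step:
  pool = (2, 3)
  run task-8 (needs (1, 1), free (2, 3)); after release of (1, 1) the pool is (3, 4)
  run task-5 (needs (3, 4), free (3, 4)); after release of (1, 2) the pool is (4, 6)
  run task-7 (needs (3, 3), free (4, 6)); after release of (1, 0) the pool is (5, 6)
  run task-0 (needs (1, 5), free (5, 6)); after release of (3, 3) the pool is (8, 9)
  run task-1 (needs (4, 2), free (8, 9)); after release of (2, 0) the pool is (10, 9)
(3) Precisely 9 of the possible complete orderings are safe sequences.


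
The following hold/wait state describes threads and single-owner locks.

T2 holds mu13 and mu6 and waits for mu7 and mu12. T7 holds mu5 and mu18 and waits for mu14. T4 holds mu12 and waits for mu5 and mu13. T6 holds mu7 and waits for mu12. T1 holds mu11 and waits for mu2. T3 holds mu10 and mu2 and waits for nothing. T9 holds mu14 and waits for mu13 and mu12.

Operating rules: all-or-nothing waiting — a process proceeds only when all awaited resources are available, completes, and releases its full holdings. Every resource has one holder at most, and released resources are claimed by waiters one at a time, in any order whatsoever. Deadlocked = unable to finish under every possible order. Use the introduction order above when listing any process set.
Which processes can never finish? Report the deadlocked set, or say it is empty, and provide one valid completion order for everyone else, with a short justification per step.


The deadlocked set is T2, T7, T4, T6 and T9.
Key observation: the waits loop around T2 -> T4 -> T2 with no way out; T7, T6 and T9 are caught in further circular waits.
The rest can finish in the order T3, T1.
Check, step by step:
  run T3 (it waits on nothing); releases mu10 and mu2
  T1: everything it awaited (mu2) is free; runs, freeing mu11


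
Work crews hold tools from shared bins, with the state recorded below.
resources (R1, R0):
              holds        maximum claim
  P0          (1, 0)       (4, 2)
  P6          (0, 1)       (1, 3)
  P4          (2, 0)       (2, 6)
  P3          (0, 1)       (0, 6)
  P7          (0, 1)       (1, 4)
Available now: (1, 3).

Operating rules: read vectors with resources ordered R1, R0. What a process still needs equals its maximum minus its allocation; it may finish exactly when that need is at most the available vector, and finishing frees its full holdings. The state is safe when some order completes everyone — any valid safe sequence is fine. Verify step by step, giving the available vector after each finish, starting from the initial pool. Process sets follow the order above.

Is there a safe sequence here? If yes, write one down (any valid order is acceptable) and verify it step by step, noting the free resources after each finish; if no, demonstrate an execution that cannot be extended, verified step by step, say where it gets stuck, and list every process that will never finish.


The state is SAFE; one workable sequence: P7, P6, P3, P4, P0.
Key observation: at P7 the run first touches a limit — (1, 3) against (1, 3), exact on a resource it actually requests.
Check, step by step:
  pool = (1, 3)
  P7: need (1, 3) fits (1, 3); releases (0, 1), pool now (1, 4)
  P6: need (1, 2) fits (1, 4); releases (0, 1), pool now (1, 5)
  P3: need (0, 5) fits (1, 5); releases (0, 1), pool now (1, 6)
  P4: need (0, 6) fits (1, 6); releases (2, 0), pool now (3, 6)
  P0: need (3, 2) fits (3, 6); releases (1, 0), pool now (4, 6)


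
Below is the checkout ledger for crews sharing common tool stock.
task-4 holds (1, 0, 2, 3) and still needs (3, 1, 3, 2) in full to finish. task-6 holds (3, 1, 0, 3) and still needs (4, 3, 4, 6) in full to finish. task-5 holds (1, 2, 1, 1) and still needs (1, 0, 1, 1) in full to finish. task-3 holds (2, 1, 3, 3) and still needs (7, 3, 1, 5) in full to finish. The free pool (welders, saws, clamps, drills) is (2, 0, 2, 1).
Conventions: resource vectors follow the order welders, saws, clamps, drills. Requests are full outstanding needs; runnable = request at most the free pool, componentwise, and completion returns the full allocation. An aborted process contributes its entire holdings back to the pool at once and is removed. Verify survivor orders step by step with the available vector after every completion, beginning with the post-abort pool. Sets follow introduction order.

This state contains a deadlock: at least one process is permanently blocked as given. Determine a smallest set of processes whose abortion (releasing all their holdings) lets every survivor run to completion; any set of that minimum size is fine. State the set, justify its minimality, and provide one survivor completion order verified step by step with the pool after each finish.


The answer: abort task-3.
Key observation: the deadlocked task-6 becomes finishable only because task-3 released (2, 1, 3, 3); it completes at step 3 below.
Minimality: the empty abort set fails — the state is deadlocked as it stands.
Survivors finish in the order: task-4, task-5, task-6. Check, step by step (pool after the aborts first):
  pool = (4, 1, 5, 4)
  run task-4 (needs (3, 1, 3, 2), free (4, 1, 5, 4)); after release of (1, 0, 2, 3) the pool is (5, 1, 7, 7)
  run task-5 (needs (1, 0, 1, 1), free (5, 1, 7, 7)); after release of (1, 2, 1, 1) the pool is (6, 3, 8, 8)
  run task-6 (needs (4, 3, 4, 6), free (6, 3, 8, 8)); after release of (3, 1, 0, 3) the pool is (9, 4, 8, 11)
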